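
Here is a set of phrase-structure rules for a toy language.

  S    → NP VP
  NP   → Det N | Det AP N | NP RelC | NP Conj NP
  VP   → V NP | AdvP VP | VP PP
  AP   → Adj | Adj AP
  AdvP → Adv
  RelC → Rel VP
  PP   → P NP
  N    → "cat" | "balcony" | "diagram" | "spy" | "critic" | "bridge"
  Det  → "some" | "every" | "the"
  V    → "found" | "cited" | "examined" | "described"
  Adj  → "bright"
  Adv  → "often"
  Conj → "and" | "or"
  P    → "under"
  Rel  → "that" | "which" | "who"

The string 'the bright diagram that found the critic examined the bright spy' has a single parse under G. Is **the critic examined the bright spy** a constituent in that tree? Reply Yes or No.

[S [NP [NP [Det the] [AP [Adj bright]] [N diagram]] [RelC [Rel that] [VP [V found] [NP [Det the] [N critic]]]]] [VP [V examined] [NP [Det the] [AP [Adj bright]] [N spy]]]]
The smallest constituent containing 'the critic examined the bright spy' is the S spanning 'the bright diagram that found the critic examined the bright spy'; no single node in the tree dominates exactly the given words.

No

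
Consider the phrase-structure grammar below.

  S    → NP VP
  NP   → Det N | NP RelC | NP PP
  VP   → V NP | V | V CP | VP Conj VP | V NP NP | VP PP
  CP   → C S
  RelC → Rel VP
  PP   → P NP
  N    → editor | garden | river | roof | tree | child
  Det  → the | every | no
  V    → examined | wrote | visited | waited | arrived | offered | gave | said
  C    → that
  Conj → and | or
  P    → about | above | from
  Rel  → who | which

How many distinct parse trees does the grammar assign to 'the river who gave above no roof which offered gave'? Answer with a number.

Two of the 4 distinct bracketings:
[S [NP [NP [Det the] [N river]] [RelC [Rel who] [VP [VP [V gave]] [PP [P above] [NP [NP [Det no] [N roof]] [RelC [Rel which] [VP [V offered]]]]]]]] [VP [V gave]]]
[S [NP [NP [NP [Det the] [N river]] [RelC [Rel who] [VP [VP [V gave]] [PP [P above] [NP [Det no] [N roof]]]]]] [RelC [Rel which] [VP [V offered]]]] [VP [V gave]]]
The trees differ in how a recursive rule is bracketed over the same span.

4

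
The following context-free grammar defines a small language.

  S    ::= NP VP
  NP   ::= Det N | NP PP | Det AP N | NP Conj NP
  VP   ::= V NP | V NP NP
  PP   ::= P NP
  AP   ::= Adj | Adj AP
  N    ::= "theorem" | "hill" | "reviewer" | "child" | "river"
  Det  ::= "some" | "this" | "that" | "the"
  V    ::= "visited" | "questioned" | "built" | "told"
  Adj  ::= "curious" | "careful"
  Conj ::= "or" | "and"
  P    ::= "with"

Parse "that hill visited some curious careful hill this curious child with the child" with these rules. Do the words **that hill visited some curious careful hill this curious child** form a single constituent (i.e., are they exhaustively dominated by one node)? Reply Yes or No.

No

[S [NP [Det that] [N hill]] [VP [V visited] [NP [Det some] [AP [Adj curious] [AP [Adj careful]]] [N hill]] [NP [NP [Det this] [AP [Adj curious]] [N child]] [PP [P with] [NP [Det the] [N child]]]]]]
The smallest constituent containing 'that hill visited some curious careful hill this curious child' is the S spanning 'that hill visited some curious careful hill this curious child with the child'; no single node in the tree dominates exactly the given words.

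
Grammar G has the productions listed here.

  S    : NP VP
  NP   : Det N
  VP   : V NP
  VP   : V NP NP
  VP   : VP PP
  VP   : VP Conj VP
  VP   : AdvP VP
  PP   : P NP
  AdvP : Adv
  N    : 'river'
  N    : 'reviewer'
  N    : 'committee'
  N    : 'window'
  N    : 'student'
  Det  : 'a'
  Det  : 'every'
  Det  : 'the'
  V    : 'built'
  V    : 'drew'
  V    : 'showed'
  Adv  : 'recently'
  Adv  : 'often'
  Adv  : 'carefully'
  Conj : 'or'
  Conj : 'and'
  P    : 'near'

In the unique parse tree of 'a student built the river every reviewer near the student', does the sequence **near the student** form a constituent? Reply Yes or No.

[S [NP [Det a] [N student]] [VP [VP [V built] [NP [Det the] [N river]] [NP [Det every] [N reviewer]]] [PP [P near] [NP [Det the] [N student]]]]]
The words 'near the student' are exhaustively dominated by a single PP node (built by PP → P NP), so they form a constituent.

Yes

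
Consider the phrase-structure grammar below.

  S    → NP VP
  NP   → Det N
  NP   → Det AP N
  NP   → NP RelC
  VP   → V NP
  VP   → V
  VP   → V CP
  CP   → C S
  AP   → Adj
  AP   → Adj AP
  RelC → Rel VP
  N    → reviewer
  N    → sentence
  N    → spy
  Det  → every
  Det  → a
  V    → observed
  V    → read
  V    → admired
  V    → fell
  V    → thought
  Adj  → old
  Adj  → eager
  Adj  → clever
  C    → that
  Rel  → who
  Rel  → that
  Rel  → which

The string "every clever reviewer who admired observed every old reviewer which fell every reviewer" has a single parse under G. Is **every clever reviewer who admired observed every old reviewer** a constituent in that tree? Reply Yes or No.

No

[S [NP [NP [Det every] [AP [Adj clever]] [N reviewer]] [RelC [Rel who] [VP [V admired]]]] [VP [V observed] [NP [NP [Det every] [AP [Adj old]] [N reviewer]] [RelC [Rel which] [VP [V fell] [NP [Det every] [N reviewer]]]]]]]
The smallest constituent containing 'every clever reviewer who admired observed every old reviewer' is the S spanning 'every clever reviewer who admired observed every old reviewer which fell every reviewer'; no single node in the tree dominates exactly the given words.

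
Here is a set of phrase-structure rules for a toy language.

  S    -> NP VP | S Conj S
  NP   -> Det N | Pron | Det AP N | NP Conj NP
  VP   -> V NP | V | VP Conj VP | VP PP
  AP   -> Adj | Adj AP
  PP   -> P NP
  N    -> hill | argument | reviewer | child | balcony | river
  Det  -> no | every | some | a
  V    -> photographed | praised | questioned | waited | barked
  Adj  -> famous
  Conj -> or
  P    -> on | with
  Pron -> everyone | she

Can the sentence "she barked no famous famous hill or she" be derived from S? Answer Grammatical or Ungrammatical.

Grammatical

S
  NP
    Pron: she
  VP
    V: barked
    NP
      NP
        Det: no
        AP
          Adj: famous
          AP
            Adj: famous
        N: hill
      Conj: or
      NP
        Pron: she
The bracketing above is licensed at every node by one of the given productions, with S at the root.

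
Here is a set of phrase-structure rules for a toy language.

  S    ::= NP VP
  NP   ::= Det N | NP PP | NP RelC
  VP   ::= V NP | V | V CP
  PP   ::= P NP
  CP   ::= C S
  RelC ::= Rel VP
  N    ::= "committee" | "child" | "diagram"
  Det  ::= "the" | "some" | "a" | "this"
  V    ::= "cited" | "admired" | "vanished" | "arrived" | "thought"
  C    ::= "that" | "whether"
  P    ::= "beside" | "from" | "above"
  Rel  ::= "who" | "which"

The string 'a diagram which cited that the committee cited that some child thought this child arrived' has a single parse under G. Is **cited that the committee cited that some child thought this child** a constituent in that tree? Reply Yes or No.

Yes

[S [NP [NP [Det a] [N diagram]] [RelC [Rel which] [VP [V cited] [CP [C that] [S [NP [Det the] [N committee]] [VP [V cited] [CP [C that] [S [NP [Det some] [N child]] [VP [V thought] [NP [Det this] [N child]]]]]]]]]]] [VP [V arrived]]]
The words 'cited that the committee cited that some child thought this child' are exhaustively dominated by a single VP node (built by VP → V CP), so they form a constituent.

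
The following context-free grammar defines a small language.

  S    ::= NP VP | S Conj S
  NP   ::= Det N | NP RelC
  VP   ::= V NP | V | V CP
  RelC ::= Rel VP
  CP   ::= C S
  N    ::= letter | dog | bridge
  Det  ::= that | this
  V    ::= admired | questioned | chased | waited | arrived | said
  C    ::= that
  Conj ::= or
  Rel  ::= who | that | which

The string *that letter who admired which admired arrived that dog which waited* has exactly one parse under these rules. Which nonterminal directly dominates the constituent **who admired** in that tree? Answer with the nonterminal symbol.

NP

S
  NP
    NP
      NP
        Det: that
        N: letter
      RelC
        Rel: who
        VP
          V: admired
    RelC
      Rel: which
      VP
        V: admired
  VP
    V: arrived
    NP
      NP
        Det: that
        N: dog
      RelC
        Rel: which
        VP
          V: waited
The span 'who admired' is the RelC node built by RelC → Rel VP.
Its mother is the NP built by NP → NP RelC.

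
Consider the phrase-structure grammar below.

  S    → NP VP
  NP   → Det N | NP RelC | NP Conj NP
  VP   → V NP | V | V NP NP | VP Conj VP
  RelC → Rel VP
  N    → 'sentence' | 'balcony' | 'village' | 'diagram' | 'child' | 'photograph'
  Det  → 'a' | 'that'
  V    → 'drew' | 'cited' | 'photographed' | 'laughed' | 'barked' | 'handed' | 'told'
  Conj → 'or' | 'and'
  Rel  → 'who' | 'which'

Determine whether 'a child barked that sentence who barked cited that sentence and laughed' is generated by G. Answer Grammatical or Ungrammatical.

Ungrammatical

For S → NP VP, the only prefix that parses as NP is 'a child', but the remainder 'barked that sentence who barked cited that sentence and laughed' is not a VP under these rules.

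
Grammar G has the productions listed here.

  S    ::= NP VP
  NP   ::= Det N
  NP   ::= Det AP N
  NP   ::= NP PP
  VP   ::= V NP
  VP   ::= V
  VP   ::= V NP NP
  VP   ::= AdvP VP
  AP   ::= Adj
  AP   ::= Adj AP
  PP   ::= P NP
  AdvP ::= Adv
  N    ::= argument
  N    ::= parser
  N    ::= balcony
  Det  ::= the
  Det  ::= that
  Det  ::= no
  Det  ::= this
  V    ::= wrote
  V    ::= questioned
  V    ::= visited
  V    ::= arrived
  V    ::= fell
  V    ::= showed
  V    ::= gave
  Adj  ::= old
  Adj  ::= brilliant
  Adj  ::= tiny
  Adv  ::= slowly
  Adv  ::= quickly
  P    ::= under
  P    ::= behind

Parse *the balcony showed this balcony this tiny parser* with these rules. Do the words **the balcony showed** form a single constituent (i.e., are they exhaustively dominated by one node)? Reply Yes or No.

No

[S [NP [Det the] [N balcony]] [VP [V showed] [NP [Det this] [N balcony]] [NP [Det this] [AP [Adj tiny]] [N parser]]]]
The smallest constituent containing 'the balcony showed' is the S spanning 'the balcony showed this balcony this tiny parser'; no single node in the tree dominates exactly the given words.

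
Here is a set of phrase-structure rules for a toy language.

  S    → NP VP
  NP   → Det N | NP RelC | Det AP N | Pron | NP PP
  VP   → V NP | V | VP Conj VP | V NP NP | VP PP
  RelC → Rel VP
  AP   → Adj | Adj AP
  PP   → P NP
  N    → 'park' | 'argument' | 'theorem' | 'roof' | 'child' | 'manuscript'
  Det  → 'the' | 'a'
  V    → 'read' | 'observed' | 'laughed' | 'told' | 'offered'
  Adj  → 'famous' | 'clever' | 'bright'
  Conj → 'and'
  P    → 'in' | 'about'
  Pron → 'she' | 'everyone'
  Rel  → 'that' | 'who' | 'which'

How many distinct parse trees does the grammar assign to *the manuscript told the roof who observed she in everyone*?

Two of the 6 distinct bracketings:
[S [NP [Det the] [N manuscript]] [VP [V told] [NP [NP [Det the] [N roof]] [RelC [Rel who] [VP [V observed] [NP [NP [Pron she]] [PP [P in] [NP [Pron everyone]]]]]]]]]
[S [NP [Det the] [N manuscript]] [VP [V told] [NP [NP [Det the] [N roof]] [RelC [Rel who] [VP [VP [V observed] [NP [Pron she]]] [PP [P in] [NP [Pron everyone]]]]]]]]
The difference turns on whether NP → NP PP is used at the relevant span, versus an alternative expansion of NP.

6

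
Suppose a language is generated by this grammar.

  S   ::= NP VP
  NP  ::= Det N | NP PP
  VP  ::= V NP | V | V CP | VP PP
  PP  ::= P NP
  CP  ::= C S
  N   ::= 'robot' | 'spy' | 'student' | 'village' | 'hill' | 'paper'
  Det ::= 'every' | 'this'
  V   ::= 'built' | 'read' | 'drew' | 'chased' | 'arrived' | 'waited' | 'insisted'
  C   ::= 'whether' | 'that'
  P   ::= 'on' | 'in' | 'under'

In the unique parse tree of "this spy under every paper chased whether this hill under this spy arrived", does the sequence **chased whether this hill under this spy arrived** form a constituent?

[S [NP [NP [Det this] [N spy]] [PP [P under] [NP [Det every] [N paper]]]] [VP [V chased] [CP [C whether] [S [NP [NP [Det this] [N hill]] [PP [P under] [NP [Det this] [N spy]]]] [VP [V arrived]]]]]]
The words 'chased whether this hill under this spy arrived' are exhaustively dominated by a single VP node (built by VP → V CP), so they form a constituent.

Yes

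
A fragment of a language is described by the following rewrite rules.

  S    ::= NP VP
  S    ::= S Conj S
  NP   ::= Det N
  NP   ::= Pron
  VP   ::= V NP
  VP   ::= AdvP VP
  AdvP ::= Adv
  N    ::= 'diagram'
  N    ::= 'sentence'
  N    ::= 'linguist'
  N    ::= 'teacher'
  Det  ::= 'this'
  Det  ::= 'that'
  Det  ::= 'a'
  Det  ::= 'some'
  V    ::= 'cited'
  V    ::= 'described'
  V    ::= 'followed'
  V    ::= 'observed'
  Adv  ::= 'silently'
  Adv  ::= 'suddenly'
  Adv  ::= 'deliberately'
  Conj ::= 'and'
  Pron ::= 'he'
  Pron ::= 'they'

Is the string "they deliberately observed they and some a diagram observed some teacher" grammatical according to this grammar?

Ungrammatical

A Det word can never sit immediately before a Det word in any string this grammar generates, so the substring 'some a' rules out a derivation.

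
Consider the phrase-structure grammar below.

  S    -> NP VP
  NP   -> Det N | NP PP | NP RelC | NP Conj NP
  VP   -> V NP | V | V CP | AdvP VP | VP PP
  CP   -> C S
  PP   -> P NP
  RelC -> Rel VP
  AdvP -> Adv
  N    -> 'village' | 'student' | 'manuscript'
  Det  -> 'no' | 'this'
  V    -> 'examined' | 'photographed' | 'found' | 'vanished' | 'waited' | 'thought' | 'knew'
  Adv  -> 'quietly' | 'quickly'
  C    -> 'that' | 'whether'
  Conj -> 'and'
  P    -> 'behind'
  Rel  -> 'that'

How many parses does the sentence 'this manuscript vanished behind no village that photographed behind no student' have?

3

Two of the 3 distinct bracketings:
[S [NP [Det this] [N manuscript]] [VP [VP [V vanished]] [PP [P behind] [NP [NP [NP [Det no] [N village]] [RelC [Rel that] [VP [V photographed]]]] [PP [P behind] [NP [Det no] [N student]]]]]]]
[S [NP [Det this] [N manuscript]] [VP [VP [V vanished]] [PP [P behind] [NP [NP [Det no] [N village]] [RelC [Rel that] [VP [VP [V photographed]] [PP [P behind] [NP [Det no] [N student]]]]]]]]]
The difference turns on whether NP → NP PP is used at the relevant span, versus an alternative expansion of NP.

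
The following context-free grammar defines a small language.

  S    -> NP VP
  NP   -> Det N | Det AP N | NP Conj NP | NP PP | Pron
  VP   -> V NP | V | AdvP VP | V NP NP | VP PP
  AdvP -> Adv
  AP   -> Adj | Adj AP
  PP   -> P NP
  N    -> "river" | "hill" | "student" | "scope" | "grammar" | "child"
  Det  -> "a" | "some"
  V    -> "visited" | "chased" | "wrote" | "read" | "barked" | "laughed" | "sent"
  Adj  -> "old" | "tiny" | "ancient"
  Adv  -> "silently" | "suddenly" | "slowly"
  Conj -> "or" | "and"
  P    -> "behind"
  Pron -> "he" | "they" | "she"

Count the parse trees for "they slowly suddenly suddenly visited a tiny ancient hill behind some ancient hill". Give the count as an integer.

5

Two of the 5 distinct bracketings:
[S [NP [Pron they]] [VP [AdvP [Adv slowly]] [VP [AdvP [Adv suddenly]] [VP [AdvP [Adv suddenly]] [VP [V visited] [NP [NP [Det a] [AP [Adj tiny] [AP [Adj ancient]]] [N hill]] [PP [P behind] [NP [Det some] [AP [Adj ancient]] [N hill]]]]]]]]]
[S [NP [Pron they]] [VP [AdvP [Adv slowly]] [VP [AdvP [Adv suddenly]] [VP [AdvP [Adv suddenly]] [VP [VP [V visited] [NP [Det a] [AP [Adj tiny] [AP [Adj ancient]]] [N hill]]] [PP [P behind] [NP [Det some] [AP [Adj ancient]] [N hill]]]]]]]]
The difference turns on whether NP → NP PP is used at the relevant span, versus an alternative expansion of NP.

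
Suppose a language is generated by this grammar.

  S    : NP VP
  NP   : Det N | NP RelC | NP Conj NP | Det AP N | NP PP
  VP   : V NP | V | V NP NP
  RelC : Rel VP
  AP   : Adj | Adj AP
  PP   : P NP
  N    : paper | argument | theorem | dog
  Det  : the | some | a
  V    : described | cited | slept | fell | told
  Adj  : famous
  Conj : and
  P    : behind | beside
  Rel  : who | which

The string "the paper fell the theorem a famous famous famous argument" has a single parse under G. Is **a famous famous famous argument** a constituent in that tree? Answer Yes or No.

Yes

[S [NP [Det the] [N paper]] [VP [V fell] [NP [Det the] [N theorem]] [NP [Det a] [AP [Adj famous] [AP [Adj famous] [AP [Adj famous]]]] [N argument]]]]
The words 'a famous famous famous argument' are exhaustively dominated by a single NP node (built by NP → Det AP N), so they form a constituent.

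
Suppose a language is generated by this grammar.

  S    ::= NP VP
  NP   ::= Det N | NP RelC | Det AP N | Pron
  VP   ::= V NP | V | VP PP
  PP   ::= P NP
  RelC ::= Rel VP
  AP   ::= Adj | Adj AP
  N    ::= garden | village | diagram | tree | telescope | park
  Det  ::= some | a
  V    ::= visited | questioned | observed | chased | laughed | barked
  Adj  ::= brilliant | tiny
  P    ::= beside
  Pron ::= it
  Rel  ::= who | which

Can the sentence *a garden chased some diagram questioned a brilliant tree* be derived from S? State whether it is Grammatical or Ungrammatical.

For S → NP VP, the only prefix that parses as NP is 'a garden', but the remainder 'chased some diagram questioned a brilliant tree' is not a VP under these rules.

Ungrammatical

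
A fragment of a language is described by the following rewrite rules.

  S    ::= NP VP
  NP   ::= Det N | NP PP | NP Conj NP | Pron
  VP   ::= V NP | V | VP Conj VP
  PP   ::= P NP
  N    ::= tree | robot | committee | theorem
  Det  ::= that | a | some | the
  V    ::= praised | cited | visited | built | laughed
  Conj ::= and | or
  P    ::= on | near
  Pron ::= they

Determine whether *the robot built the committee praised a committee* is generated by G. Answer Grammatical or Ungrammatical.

Ungrammatical

For S → NP VP, the only prefix that parses as NP is 'the robot', but the remainder 'built the committee praised a committee' is not a VP under these rules.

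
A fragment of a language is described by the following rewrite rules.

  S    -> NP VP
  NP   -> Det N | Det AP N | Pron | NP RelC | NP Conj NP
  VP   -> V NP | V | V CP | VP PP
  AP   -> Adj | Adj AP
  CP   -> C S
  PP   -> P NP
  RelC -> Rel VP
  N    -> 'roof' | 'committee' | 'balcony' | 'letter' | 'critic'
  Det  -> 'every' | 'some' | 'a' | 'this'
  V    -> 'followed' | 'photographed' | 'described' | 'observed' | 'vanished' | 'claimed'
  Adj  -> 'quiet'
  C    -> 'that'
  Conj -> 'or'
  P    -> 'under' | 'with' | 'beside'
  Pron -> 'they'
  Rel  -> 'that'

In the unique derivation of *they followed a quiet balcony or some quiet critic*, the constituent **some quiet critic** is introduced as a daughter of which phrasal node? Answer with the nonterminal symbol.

[S [NP [Pron they]] [VP [V followed] [NP [NP [Det a] [AP [Adj quiet]] [N balcony]] [Conj or] [NP [Det some] [AP [Adj quiet]] [N critic]]]]]
The span 'some quiet critic' is the NP node built by NP → Det AP N.
Its mother is the NP built by NP → NP Conj NP.

NP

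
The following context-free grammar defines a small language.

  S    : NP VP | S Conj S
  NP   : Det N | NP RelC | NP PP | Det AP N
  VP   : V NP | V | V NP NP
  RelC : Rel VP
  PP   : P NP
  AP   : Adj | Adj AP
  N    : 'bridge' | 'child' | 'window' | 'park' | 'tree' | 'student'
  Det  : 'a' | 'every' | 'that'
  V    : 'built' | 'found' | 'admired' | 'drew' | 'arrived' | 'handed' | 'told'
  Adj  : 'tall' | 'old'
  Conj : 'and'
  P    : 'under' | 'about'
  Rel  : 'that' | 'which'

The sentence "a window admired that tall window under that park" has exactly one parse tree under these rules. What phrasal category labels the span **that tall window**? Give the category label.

NP

[S [NP [Det a] [N window]] [VP [V admired] [NP [NP [Det that] [AP [Adj tall]] [N window]] [PP [P under] [NP [Det that] [N park]]]]]]
The span 'that tall window' is the NP node built by NP → Det AP N.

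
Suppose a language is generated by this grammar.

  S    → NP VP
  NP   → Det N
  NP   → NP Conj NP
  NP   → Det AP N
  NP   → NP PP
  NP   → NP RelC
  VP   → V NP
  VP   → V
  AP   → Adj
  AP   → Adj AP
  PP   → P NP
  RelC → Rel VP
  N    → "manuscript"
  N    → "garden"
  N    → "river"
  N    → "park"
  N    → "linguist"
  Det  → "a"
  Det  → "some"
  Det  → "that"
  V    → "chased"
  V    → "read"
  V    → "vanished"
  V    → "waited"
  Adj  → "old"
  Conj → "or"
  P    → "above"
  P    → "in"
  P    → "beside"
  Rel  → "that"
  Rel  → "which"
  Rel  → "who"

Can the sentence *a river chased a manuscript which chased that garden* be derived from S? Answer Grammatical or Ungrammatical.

S
  NP
    Det: a
    N: river
  VP
    V: chased
    NP
      NP
        Det: a
        N: manuscript
      RelC
        Rel: which
        VP
          V: chased
          NP
            Det: that
            N: garden
Every word is introduced by a lexical rule and the phrasal rules combine the resulting categories into a single S.

Grammatical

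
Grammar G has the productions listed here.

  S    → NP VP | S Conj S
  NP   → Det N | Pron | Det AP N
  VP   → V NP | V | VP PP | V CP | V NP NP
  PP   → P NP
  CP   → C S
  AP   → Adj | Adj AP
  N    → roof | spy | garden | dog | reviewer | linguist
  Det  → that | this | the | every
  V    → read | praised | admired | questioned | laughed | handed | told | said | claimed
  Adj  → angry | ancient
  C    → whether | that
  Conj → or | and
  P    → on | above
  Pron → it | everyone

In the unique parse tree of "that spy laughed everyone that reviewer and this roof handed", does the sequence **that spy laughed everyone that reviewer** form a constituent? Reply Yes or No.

Yes

[S [S [NP [Det that] [N spy]] [VP [V laughed] [NP [Pron everyone]] [NP [Det that] [N reviewer]]]] [Conj and] [S [NP [Det this] [N roof]] [VP [V handed]]]]
The words 'that spy laughed everyone that reviewer' are exhaustively dominated by a single S node (built by S → NP VP), so they form a constituent.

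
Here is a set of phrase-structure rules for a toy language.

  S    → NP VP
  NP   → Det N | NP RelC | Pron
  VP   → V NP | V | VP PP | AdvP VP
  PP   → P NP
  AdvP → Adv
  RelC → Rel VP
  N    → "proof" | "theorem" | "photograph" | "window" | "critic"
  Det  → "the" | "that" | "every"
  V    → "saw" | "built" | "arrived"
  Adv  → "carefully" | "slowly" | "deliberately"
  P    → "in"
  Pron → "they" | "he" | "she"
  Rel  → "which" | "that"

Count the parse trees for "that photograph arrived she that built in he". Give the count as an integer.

The two bracketings:
[S [NP [Det that] [N photograph]] [VP [V arrived] [NP [NP [Pron she]] [RelC [Rel that] [VP [VP [V built]] [PP [P in] [NP [Pron he]]]]]]]]
[S [NP [Det that] [N photograph]] [VP [VP [V arrived] [NP [NP [Pron she]] [RelC [Rel that] [VP [V built]]]]] [PP [P in] [NP [Pron he]]]]]
The trees differ in how a recursive rule is bracketed over the same span.

2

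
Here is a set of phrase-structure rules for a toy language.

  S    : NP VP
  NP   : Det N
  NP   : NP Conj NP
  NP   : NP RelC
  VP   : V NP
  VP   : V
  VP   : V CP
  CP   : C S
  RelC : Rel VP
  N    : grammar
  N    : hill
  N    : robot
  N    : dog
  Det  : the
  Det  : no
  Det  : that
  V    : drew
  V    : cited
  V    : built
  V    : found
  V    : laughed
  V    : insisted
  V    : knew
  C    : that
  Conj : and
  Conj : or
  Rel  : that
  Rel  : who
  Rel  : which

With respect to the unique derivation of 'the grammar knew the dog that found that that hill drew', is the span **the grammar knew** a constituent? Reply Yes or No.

No

[S [NP [Det the] [N grammar]] [VP [V knew] [NP [NP [Det the] [N dog]] [RelC [Rel that] [VP [V found] [CP [C that] [S [NP [Det that] [N hill]] [VP [V drew]]]]]]]]]
The smallest constituent containing 'the grammar knew' is the S spanning 'the grammar knew the dog that found that that hill drew'; no single node in the tree dominates exactly the given words.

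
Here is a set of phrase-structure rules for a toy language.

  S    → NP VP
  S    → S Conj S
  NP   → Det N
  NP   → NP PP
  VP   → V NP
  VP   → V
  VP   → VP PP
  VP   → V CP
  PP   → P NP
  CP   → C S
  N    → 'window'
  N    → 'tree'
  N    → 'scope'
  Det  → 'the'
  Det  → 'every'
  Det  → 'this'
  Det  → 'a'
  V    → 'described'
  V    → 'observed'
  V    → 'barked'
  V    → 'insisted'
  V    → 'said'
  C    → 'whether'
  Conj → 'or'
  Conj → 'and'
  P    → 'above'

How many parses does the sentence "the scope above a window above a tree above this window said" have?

5

Two of the 5 distinct bracketings:
[S [NP [NP [Det the] [N scope]] [PP [P above] [NP [NP [Det a] [N window]] [PP [P above] [NP [NP [Det a] [N tree]] [PP [P above] [NP [Det this] [N window]]]]]]]] [VP [V said]]]
[S [NP [NP [Det the] [N scope]] [PP [P above] [NP [NP [NP [Det a] [N window]] [PP [P above] [NP [Det a] [N tree]]]] [PP [P above] [NP [Det this] [N window]]]]]] [VP [V said]]]
The trees differ in how a recursive rule is bracketed over the same span.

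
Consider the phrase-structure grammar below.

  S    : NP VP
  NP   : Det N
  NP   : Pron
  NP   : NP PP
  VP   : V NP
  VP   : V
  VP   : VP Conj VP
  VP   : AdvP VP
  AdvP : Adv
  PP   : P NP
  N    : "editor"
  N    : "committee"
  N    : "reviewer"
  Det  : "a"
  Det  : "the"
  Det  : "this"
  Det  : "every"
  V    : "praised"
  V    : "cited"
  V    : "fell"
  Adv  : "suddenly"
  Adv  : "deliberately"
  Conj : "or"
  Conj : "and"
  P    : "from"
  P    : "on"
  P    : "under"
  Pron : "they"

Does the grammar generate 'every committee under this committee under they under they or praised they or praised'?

For S → NP VP, every NP-prefix leaves a non-VP remainder: after 'every committee' the remainder is not a VP; after 'every committee under this committee' the remainder is not a VP; after 'every committee under this committee under they' the remainder is not a VP (and 1 more).

Ungrammatical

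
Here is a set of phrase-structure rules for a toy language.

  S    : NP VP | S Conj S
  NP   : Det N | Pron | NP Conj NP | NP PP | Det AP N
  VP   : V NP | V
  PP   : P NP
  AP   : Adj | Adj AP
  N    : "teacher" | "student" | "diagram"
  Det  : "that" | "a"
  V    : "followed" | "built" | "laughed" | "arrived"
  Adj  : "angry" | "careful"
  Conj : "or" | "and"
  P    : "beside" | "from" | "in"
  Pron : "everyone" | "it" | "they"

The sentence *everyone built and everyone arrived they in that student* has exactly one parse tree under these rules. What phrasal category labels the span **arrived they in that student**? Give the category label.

VP

[S [S [NP [Pron everyone]] [VP [V built]]] [Conj and] [S [NP [Pron everyone]] [VP [V arrived] [NP [NP [Pron they]] [PP [P in] [NP [Det that] [N student]]]]]]]
The span 'arrived they in that student' is the VP node built by VP → V NP.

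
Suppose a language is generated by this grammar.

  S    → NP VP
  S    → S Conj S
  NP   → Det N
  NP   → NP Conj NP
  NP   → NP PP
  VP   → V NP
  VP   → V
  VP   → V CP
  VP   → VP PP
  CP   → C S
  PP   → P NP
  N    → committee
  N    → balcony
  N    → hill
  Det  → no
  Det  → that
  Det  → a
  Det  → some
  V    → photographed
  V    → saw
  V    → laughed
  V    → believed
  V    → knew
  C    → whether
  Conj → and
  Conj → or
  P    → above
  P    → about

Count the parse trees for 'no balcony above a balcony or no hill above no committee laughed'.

5

Two of the 5 distinct bracketings:
[S [NP [NP [NP [Det no] [N balcony]] [PP [P above] [NP [Det a] [N balcony]]]] [Conj or] [NP [NP [Det no] [N hill]] [PP [P above] [NP [Det no] [N committee]]]]] [VP [V laughed]]]
[S [NP [NP [Det no] [N balcony]] [PP [P above] [NP [NP [Det a] [N balcony]] [Conj or] [NP [NP [Det no] [N hill]] [PP [P above] [NP [Det no] [N committee]]]]]]] [VP [V laughed]]]
The trees differ in how a recursive rule is bracketed over the same span.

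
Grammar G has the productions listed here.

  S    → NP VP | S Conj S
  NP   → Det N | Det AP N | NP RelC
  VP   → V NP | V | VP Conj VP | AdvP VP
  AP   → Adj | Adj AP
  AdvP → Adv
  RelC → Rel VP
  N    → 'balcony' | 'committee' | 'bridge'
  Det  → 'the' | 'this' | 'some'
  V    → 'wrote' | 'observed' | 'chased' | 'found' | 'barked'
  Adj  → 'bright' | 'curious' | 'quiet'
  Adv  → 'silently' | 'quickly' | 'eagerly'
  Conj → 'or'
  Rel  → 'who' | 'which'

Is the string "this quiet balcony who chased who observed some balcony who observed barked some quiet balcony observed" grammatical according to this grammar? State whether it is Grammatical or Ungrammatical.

Ungrammatical

For S → NP VP, every NP-prefix leaves a non-VP remainder: after 'this quiet balcony' the remainder is not a VP; after 'this quiet balcony who chased' the remainder is not a VP; after 'this quiet balcony who chased who observed' the remainder is not a VP (and 2 more). The alternative S rule S → S Conj S likewise has no satisfying split.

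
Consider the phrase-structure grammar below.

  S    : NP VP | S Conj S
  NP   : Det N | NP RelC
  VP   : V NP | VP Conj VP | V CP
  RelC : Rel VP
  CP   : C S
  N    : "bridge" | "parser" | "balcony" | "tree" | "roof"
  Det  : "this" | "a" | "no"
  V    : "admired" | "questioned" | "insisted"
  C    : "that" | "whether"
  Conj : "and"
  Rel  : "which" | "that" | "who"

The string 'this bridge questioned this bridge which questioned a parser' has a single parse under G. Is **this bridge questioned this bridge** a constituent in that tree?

[S [NP [Det this] [N bridge]] [VP [V questioned] [NP [NP [Det this] [N bridge]] [RelC [Rel which] [VP [V questioned] [NP [Det a] [N parser]]]]]]]
The smallest constituent containing 'this bridge questioned this bridge' is the S spanning 'this bridge questioned this bridge which questioned a parser'; no single node in the tree dominates exactly the given words.

No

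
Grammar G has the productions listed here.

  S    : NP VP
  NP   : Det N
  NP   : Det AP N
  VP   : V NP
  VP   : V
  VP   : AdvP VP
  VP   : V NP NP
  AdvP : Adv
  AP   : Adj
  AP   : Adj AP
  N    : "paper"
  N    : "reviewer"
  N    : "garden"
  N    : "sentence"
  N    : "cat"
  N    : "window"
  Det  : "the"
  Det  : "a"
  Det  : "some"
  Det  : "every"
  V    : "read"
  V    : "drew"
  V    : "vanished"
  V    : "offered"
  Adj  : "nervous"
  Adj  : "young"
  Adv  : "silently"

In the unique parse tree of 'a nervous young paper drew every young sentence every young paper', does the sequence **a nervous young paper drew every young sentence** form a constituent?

No

[S [NP [Det a] [AP [Adj nervous] [AP [Adj young]]] [N paper]] [VP [V drew] [NP [Det every] [AP [Adj young]] [N sentence]] [NP [Det every] [AP [Adj young]] [N paper]]]]
The smallest constituent containing 'a nervous young paper drew every young sentence' is the S spanning 'a nervous young paper drew every young sentence every young paper'; no single node in the tree dominates exactly the given words.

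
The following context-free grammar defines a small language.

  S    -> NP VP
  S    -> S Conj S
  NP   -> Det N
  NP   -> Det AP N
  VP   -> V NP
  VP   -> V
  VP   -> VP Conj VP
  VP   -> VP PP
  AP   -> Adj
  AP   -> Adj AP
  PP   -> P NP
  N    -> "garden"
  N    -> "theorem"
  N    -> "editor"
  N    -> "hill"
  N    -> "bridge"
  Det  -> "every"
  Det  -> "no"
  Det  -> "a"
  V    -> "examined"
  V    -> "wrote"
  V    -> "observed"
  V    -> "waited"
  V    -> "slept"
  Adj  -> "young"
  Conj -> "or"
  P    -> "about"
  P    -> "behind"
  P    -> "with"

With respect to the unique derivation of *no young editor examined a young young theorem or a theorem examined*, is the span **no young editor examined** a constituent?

No

[S [S [NP [Det no] [AP [Adj young]] [N editor]] [VP [V examined] [NP [Det a] [AP [Adj young] [AP [Adj young]]] [N theorem]]]] [Conj or] [S [NP [Det a] [N theorem]] [VP [V examined]]]]
The smallest constituent containing 'no young editor examined' is the S spanning 'no young editor examined a young young theorem'; no single node in the tree dominates exactly the given words.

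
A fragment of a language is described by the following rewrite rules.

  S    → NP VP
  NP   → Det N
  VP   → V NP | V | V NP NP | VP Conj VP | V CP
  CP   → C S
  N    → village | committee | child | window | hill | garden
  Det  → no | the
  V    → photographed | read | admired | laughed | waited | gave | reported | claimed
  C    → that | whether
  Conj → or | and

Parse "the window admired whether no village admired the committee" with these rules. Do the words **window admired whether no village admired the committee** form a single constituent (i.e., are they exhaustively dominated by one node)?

[S [NP [Det the] [N window]] [VP [V admired] [CP [C whether] [S [NP [Det no] [N village]] [VP [V admired] [NP [Det the] [N committee]]]]]]]
The smallest constituent containing 'window admired whether no village admired the committee' is the S spanning 'the window admired whether no village admired the committee'; no single node in the tree dominates exactly the given words.

No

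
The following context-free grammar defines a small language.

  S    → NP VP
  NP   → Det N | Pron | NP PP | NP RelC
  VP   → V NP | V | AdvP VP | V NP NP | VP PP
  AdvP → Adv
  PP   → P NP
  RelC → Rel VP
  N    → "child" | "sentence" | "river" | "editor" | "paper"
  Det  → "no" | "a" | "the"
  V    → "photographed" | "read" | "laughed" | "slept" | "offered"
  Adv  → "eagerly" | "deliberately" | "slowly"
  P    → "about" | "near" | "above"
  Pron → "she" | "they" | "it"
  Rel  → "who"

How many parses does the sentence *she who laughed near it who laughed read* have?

Two of the 4 distinct bracketings:
[S [NP [NP [NP [Pron she]] [RelC [Rel who] [VP [V laughed]]]] [PP [P near] [NP [NP [Pron it]] [RelC [Rel who] [VP [V laughed]]]]]] [VP [V read]]]
[S [NP [NP [Pron she]] [RelC [Rel who] [VP [VP [V laughed]] [PP [P near] [NP [NP [Pron it]] [RelC [Rel who] [VP [V laughed]]]]]]]] [VP [V read]]]
The difference turns on whether NP → NP PP is used at the relevant span, versus an alternative expansion of NP.

4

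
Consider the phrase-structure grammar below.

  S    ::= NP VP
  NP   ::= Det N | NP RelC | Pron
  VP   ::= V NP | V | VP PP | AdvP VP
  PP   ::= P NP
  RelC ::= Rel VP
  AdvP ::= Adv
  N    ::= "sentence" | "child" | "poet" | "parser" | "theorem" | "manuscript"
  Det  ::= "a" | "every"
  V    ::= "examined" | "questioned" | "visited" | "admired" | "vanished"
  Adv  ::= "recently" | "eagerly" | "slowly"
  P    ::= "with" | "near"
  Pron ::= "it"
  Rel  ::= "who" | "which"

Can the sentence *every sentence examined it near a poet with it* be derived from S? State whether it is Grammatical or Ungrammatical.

Grammatical

S
  NP
    Det: every
    N: sentence
  VP
    VP
      VP
        V: examined
        NP
          Pron: it
      PP
        P: near
        NP
          Det: a
          N: poet
    PP
      P: with
      NP
        Pron: it
Every word is introduced by a lexical rule and the phrasal rules combine the resulting categories into a single S.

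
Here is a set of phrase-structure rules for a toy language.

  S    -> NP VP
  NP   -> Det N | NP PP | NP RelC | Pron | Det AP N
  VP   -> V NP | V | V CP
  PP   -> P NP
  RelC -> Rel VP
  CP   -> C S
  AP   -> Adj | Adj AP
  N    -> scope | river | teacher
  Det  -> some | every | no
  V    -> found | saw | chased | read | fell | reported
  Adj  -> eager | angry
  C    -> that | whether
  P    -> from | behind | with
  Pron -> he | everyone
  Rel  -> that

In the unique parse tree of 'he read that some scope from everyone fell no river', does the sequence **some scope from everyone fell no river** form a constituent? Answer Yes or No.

Yes

[S [NP [Pron he]] [VP [V read] [CP [C that] [S [NP [NP [Det some] [N scope]] [PP [P from] [NP [Pron everyone]]]] [VP [V fell] [NP [Det no] [N river]]]]]]]
The words 'some scope from everyone fell no river' are exhaustively dominated by a single S node (built by S → NP VP), so they form a constituent.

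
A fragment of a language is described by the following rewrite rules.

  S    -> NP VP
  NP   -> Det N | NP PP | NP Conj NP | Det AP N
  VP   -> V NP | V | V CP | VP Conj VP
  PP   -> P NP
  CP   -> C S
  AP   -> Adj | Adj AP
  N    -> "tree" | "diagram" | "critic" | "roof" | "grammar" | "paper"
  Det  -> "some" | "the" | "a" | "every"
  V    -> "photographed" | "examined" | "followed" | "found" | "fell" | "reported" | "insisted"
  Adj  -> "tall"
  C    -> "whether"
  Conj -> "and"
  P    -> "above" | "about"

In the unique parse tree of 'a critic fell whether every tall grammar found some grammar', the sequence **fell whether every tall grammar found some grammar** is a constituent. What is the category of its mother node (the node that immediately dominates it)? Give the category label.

S

S
  NP
    Det: a
    N: critic
  VP
    V: fell
    CP
      C: whether
      S
        NP
          Det: every
          AP
            Adj: tall
          N: grammar
        VP
          V: found
          NP
            Det: some
            N: grammar
The span 'fell whether every tall grammar found some grammar' is the VP node built by VP → V CP.
Its mother is the S built by S → NP VP.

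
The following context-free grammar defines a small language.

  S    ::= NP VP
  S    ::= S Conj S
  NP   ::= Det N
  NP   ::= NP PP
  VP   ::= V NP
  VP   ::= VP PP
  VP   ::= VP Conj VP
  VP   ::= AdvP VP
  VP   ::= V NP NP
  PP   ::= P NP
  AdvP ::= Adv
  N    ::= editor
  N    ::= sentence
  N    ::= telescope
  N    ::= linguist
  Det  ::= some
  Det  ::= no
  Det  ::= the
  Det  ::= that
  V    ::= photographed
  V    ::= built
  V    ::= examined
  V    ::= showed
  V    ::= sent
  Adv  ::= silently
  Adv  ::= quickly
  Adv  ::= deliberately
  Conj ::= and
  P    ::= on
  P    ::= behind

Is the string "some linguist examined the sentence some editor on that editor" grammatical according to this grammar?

S
  NP
    Det: some
    N: linguist
  VP
    VP
      V: examined
      NP
        Det: the
        N: sentence
      NP
        Det: some
        N: editor
    PP
      P: on
      NP
        Det: that
        N: editor
The bracketing above is licensed at every node by one of the given productions, with S at the root.

Grammatical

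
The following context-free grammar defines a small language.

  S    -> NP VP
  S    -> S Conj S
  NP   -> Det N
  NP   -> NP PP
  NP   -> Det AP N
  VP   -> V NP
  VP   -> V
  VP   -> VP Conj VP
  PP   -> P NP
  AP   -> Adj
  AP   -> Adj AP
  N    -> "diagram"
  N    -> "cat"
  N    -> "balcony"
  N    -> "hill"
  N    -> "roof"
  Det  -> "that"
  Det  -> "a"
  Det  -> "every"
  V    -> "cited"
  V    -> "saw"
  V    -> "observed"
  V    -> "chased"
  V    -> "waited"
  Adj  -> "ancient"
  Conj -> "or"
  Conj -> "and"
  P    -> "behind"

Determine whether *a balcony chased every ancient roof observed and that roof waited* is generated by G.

Ungrammatical

For S → NP VP, the only prefix that parses as NP is 'a balcony', but the remainder 'chased every ancient roof observed and that roof waited' is not a VP under these rules. The alternative S rule S → S Conj S likewise has no satisfying split.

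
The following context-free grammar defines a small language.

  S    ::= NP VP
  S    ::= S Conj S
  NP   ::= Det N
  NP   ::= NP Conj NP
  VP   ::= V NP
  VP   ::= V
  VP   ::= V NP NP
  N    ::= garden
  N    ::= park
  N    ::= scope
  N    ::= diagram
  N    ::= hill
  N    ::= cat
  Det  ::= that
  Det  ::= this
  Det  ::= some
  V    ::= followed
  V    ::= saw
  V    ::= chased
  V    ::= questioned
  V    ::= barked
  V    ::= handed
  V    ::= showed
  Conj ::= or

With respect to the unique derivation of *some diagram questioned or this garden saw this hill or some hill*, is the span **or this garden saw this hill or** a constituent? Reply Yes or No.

No

[S [S [NP [Det some] [N diagram]] [VP [V questioned]]] [Conj or] [S [NP [Det this] [N garden]] [VP [V saw] [NP [NP [Det this] [N hill]] [Conj or] [NP [Det some] [N hill]]]]]]
The smallest constituent containing 'or this garden saw this hill or' is the S spanning 'some diagram questioned or this garden saw this hill or some hill'; no single node in the tree dominates exactly the given words.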